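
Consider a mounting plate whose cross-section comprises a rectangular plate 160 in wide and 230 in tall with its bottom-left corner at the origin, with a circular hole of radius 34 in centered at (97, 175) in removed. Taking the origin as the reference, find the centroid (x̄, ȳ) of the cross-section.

x̄ = 78.14 in, ȳ = 108.43 in

Part | A | x̄ᵢ | ȳᵢ | A·x̄ᵢ | A·ȳᵢ
plate | 36800.00 | 80.00 | 115.00 | 2944000.00 | 4232000.00
hole | -3631.68 | 97.00 | 175.00 | -352273.07 | -635544.19
Σ | 33168.32 |  |  | 2591726.93 | 3596455.81
x̄ = 2591726.93 / 33168.32 = 78.14 in
ȳ = 3596455.81 / 33168.32 = 108.43 in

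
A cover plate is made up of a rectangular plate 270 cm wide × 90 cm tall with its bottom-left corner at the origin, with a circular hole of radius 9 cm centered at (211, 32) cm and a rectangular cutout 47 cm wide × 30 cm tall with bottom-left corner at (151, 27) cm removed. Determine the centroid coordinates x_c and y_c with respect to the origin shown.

x_c = 131.69 cm, y_c = 45.33 cm

plate: A = 270 × 90 = 24300.00, centroid at (135.00, 45.00).
hole 1: A = −π·9² = -254.47, centroid at (211.00, 32.00).
hole 2: A = −(47 × 30) = -1410.00, centroid at (174.50, 42.00).
ΣA = 22635.53 cm²
ΣAx_c = (24300.00)(135.00) + (-254.47)(211.00) + (-1410.00)(174.50) = 2980762.04 cm³
ΣAy_c = (24300.00)(45.00) + (-254.47)(32.00) + (-1410.00)(42.00) = 1026136.99 cm³
x_c = 2980762.04 / 22635.53 = 131.69 cm
y_c = 1026136.99 / 22635.53 = 45.33 cm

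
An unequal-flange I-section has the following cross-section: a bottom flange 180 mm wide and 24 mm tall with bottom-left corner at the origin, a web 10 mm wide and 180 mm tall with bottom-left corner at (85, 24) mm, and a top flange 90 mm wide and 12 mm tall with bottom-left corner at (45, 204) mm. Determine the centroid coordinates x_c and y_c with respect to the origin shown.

x_c = 90.00 mm, y_c = 67.20 mm

bottom flange: A = 180 × 24 = 4320.00, centroid at (90.00, 12.00).
web: A = 10 × 180 = 1800.00, centroid at (90.00, 114.00).
top flange: A = 90 × 12 = 1080.00, centroid at (90.00, 210.00).
ΣA = 7200.00 mm²
ΣAx_c = (4320.00)(90.00) + (1800.00)(90.00) + (1080.00)(90.00) = 648000.00 mm³
ΣAy_c = (4320.00)(12.00) + (1800.00)(114.00) + (1080.00)(210.00) = 483840.00 mm³
x_c = 648000.00 / 7200.00 = 90.00 mm
y_c = 483840.00 / 7200.00 = 67.20 mm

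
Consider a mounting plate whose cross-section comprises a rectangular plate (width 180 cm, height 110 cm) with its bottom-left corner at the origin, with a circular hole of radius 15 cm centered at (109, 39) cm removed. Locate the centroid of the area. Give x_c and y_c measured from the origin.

x_c = 89.30 cm, y_c = 55.59 cm

Part | A | x̄ᵢ | ȳᵢ | A·x̄ᵢ | A·ȳᵢ
plate | 19800.00 | 90.00 | 55.00 | 1782000.00 | 1089000.00
hole | -706.86 | 109.00 | 39.00 | -77047.56 | -27567.48
Σ | 19093.14 |  |  | 1704952.44 | 1061432.52
x_c = 1704952.44 / 19093.14 = 89.30 cm
y_c = 1061432.52 / 19093.14 = 55.59 cm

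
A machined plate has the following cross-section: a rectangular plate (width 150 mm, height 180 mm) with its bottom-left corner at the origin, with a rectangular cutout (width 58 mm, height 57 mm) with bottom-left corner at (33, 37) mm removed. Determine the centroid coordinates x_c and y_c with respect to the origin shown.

Part | A | x̄ᵢ | ȳᵢ | A·x̄ᵢ | A·ȳᵢ
plate | 27000.00 | 75.00 | 90.00 | 2025000.00 | 2430000.00
hole | -3306.00 | 62.00 | 65.50 | -204972.00 | -216543.00
Σ | 23694.00 |  |  | 1820028.00 | 2213457.00
x_c = 1820028.00 / 23694.00 = 76.81 mm
y_c = 2213457.00 / 23694.00 = 93.42 mm

x_c = 76.81 mm, y_c = 93.42 mm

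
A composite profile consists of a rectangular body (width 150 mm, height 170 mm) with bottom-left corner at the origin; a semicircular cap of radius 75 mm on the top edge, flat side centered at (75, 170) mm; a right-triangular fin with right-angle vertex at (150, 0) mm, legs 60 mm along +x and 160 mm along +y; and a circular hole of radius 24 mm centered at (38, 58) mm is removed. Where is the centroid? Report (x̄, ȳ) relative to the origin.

x̄ = 89.01 mm, ȳ = 109.89 mm

rectangular body: A = 150 × 170 = 25500.00, centroid at (75.00, 85.00).
semicircular top: A = ½π·75² = 8835.73, centroid at (75.00, 201.83).
triangular fin: A = ½·60·160 = 4800.00, centroid at (170.00, 53.33).
hole: A = −π·24² = -1809.56, centroid at (38.00, 58.00).
ΣA = 37326.17 mm², ΣAx̄ = 3322416.52 mm³, ΣAȳ = 4101869.66 mm³.
x̄ = 3322416.52/37326.17 = 89.01 mm; ȳ = 4101869.66/37326.17 = 109.89 mm.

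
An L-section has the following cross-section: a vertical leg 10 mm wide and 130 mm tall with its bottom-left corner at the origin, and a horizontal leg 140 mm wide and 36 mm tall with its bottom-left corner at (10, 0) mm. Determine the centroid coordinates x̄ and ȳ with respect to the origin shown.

x̄ = 64.62 mm, ȳ = 27.64 mm

vertical leg: A = 10 × 130 = 1300.00, centroid at (5.00, 65.00).
horizontal leg: A = 140 × 36 = 5040.00, centroid at (80.00, 18.00).
ΣA = 6340.00 mm²
ΣAx̄ = (1300.00)(5.00) + (5040.00)(80.00) = 409700.00 mm³
ΣAȳ = (1300.00)(65.00) + (5040.00)(18.00) = 175220.00 mm³
x̄ = 409700.00 / 6340.00 = 64.62 mm
ȳ = 175220.00 / 6340.00 = 27.64 mm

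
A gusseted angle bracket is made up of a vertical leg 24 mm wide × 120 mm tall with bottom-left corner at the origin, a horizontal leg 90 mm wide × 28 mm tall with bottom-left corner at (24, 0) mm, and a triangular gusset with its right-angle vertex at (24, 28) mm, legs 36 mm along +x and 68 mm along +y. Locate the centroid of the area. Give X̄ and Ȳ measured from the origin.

X̄ = 38.12 mm, Ȳ = 40.78 mm

Part | A | x̄ᵢ | ȳᵢ | A·x̄ᵢ | A·ȳᵢ
vertical leg | 2880.00 | 12.00 | 60.00 | 34560.00 | 172800.00
horizontal leg | 2520.00 | 69.00 | 14.00 | 173880.00 | 35280.00
gusset | 1224.00 | 36.00 | 50.67 | 44064.00 | 62016.00
Σ | 6624.00 |  |  | 252504.00 | 270096.00
X̄ = 252504.00 / 6624.00 = 38.12 mm
Ȳ = 270096.00 / 6624.00 = 40.78 mm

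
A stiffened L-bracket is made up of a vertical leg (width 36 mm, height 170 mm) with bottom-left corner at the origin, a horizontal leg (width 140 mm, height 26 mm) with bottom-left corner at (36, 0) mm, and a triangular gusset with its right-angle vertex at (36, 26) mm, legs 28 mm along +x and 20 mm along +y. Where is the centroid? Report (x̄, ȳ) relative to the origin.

x̄ = 50.67 mm, ȳ = 57.44 mm

vertical leg: A = 36 × 170 = 6120.00, centroid at (18.00, 85.00).
horizontal leg: A = 140 × 26 = 3640.00, centroid at (106.00, 13.00).
gusset: A = ½·28·20 = 280.00, centroid at (45.33, 32.67).
ΣA = 10040.00 mm²
ΣAx̄ = (6120.00)(18.00) + (3640.00)(106.00) + (280.00)(45.33) = 508693.33 mm³
ΣAȳ = (6120.00)(85.00) + (3640.00)(13.00) + (280.00)(32.67) = 576666.67 mm³
x̄ = 508693.33 / 10040.00 = 50.67 mm
ȳ = 576666.67 / 10040.00 = 57.44 mm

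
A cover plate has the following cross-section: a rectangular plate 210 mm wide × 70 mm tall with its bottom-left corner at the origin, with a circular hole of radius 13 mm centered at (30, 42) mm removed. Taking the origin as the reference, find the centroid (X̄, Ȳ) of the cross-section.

X̄ = 107.81 mm, Ȳ = 34.74 mm

Part | A | x̄ᵢ | ȳᵢ | A·x̄ᵢ | A·ȳᵢ
plate | 14700.00 | 105.00 | 35.00 | 1543500.00 | 514500.00
hole | -530.93 | 30.00 | 42.00 | -15927.87 | -22299.02
Σ | 14169.07 |  |  | 1527572.13 | 492200.98
X̄ = 1527572.13 / 14169.07 = 107.81 mm
Ȳ = 492200.98 / 14169.07 = 34.74 mm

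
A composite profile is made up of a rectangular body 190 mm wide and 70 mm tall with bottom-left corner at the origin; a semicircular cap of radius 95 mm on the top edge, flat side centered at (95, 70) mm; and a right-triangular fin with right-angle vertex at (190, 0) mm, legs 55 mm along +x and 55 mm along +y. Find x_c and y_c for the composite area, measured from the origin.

x_c = 100.91 mm, y_c = 70.96 mm

rectangular body: A = 190 × 70 = 13300.00, centroid at (95.00, 35.00).
semicircular top: A = ½π·95² = 14176.44, centroid at (95.00, 110.32).
triangular fin: A = ½·55·55 = 1512.50, centroid at (208.33, 18.33).
ΣA = 28988.94 mm², ΣAx_c = 2925365.67 mm³, ΣAy_c = 2057163.08 mm³.
x_c = 2925365.67/28988.94 = 100.91 mm; y_c = 2057163.08/28988.94 = 70.96 mm.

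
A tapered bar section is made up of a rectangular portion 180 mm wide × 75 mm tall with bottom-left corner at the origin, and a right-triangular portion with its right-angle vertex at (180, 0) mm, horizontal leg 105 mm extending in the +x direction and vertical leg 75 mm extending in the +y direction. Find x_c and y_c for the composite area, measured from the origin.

x_c = 118.23 mm, y_c = 34.68 mm

Part | A | x̄ᵢ | ȳᵢ | A·x̄ᵢ | A·ȳᵢ
rectangular portion | 13500.00 | 90.00 | 37.50 | 1215000.00 | 506250.00
triangular portion | 3937.50 | 215.00 | 25.00 | 846562.50 | 98437.50
Σ | 17437.50 |  |  | 2061562.50 | 604687.50
x_c = 2061562.50 / 17437.50 = 118.23 mm
y_c = 604687.50 / 17437.50 = 34.68 mm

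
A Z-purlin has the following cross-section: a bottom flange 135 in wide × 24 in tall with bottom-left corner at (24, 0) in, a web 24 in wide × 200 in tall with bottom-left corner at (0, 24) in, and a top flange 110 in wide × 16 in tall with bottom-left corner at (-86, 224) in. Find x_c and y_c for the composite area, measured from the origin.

Part | A | x̄ᵢ | ȳᵢ | A·x̄ᵢ | A·ȳᵢ
bottom flange | 3240.00 | 91.50 | 12.00 | 296460.00 | 38880.00
web | 4800.00 | 12.00 | 124.00 | 57600.00 | 595200.00
top flange | 1760.00 | -31.00 | 232.00 | -54560.00 | 408320.00
Σ | 9800.00 |  |  | 299500.00 | 1042400.00
x_c = 299500.00 / 9800.00 = 30.56 in
y_c = 1042400.00 / 9800.00 = 106.37 in

x_c = 30.56 in, y_c = 106.37 in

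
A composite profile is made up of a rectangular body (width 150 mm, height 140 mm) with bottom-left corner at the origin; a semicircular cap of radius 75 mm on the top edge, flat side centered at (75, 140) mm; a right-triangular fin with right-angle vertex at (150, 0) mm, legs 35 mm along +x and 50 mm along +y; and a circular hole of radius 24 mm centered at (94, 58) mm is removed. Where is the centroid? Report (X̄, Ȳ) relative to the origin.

X̄ = 76.43 mm, Ȳ = 100.27 mm

rectangular body: A = 150 × 140 = 21000.00, centroid at (75.00, 70.00).
semicircular top: A = ½π·75² = 8835.73, centroid at (75.00, 171.83).
triangular fin: A = ½·35·50 = 875.00, centroid at (161.67, 16.67).
hole: A = −π·24² = -1809.56, centroid at (94.00, 58.00).
ΣA = 28901.17 mm²
ΣAX̄ = (21000.00)(75.00) + (8835.73)(75.00) + (875.00)(161.67) + (-1809.56)(94.00) = 2209039.64 mm³
ΣAȲ = (21000.00)(70.00) + (8835.73)(171.83) + (875.00)(16.67) + (-1809.56)(58.00) = 2897881.11 mm³
X̄ = 2209039.64 / 28901.17 = 76.43 mm
Ȳ = 2897881.11 / 28901.17 = 100.27 mm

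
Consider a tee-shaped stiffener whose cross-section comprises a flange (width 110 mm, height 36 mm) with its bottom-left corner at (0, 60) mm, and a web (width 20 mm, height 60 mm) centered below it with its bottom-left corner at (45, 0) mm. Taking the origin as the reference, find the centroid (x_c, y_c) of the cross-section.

web: A = 20 × 60 = 1200.00, centroid at (55.00, 30.00).
flange: A = 110 × 36 = 3960.00, centroid at (55.00, 78.00).
ΣA = 5160.00 mm²
ΣAx_c = (1200.00)(55.00) + (3960.00)(55.00) = 283800.00 mm³
ΣAy_c = (1200.00)(30.00) + (3960.00)(78.00) = 344880.00 mm³
x_c = 283800.00 / 5160.00 = 55.00 mm
y_c = 344880.00 / 5160.00 = 66.84 mm

x_c = 55.00 mm, y_c = 66.84 mm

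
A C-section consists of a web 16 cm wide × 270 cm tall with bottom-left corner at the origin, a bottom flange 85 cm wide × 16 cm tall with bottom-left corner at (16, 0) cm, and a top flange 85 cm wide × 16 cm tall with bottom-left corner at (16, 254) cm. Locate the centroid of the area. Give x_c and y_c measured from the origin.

x_c = 27.51 cm, y_c = 135.00 cm

web: A = 16 × 270 = 4320.00, centroid at (8.00, 135.00).
bottom flange: A = 85 × 16 = 1360.00, centroid at (58.50, 8.00).
top flange: A = 85 × 16 = 1360.00, centroid at (58.50, 262.00).
ΣA = 7040.00 cm², ΣAx_c = 193680.00 cm³, ΣAy_c = 950400.00 cm³.
x_c = 193680.00/7040.00 = 27.51 cm; y_c = 950400.00/7040.00 = 135.00 cm.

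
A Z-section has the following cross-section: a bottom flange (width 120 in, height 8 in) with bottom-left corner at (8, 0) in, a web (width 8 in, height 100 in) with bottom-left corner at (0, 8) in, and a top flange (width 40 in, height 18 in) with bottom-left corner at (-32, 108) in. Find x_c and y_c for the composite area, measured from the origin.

Part | A | x̄ᵢ | ȳᵢ | A·x̄ᵢ | A·ȳᵢ
bottom flange | 960.00 | 68.00 | 4.00 | 65280.00 | 3840.00
web | 800.00 | 4.00 | 58.00 | 3200.00 | 46400.00
top flange | 720.00 | -12.00 | 117.00 | -8640.00 | 84240.00
Σ | 2480.00 |  |  | 59840.00 | 134480.00
x_c = 59840.00 / 2480.00 = 24.13 in
y_c = 134480.00 / 2480.00 = 54.23 in

x_c = 24.13 in, y_c = 54.23 in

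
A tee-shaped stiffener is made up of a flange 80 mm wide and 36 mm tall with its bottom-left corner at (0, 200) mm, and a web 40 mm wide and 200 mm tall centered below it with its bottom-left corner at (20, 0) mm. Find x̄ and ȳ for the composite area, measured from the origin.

x̄ = 40.00 mm, ȳ = 131.24 mm

Part | A | x̄ᵢ | ȳᵢ | A·x̄ᵢ | A·ȳᵢ
web | 8000.00 | 40.00 | 100.00 | 320000.00 | 800000.00
flange | 2880.00 | 40.00 | 218.00 | 115200.00 | 627840.00
Σ | 10880.00 |  |  | 435200.00 | 1427840.00
x̄ = 435200.00 / 10880.00 = 40.00 mm
ȳ = 1427840.00 / 10880.00 = 131.24 mm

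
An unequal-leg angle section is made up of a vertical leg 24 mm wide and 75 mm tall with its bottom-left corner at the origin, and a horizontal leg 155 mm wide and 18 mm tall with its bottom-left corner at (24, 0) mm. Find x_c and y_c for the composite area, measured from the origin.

vertical leg: A = 24 × 75 = 1800.00, centroid at (12.00, 37.50).
horizontal leg: A = 155 × 18 = 2790.00, centroid at (101.50, 9.00).
ΣA = 4590.00 mm², ΣAx_c = 304785.00 mm³, ΣAy_c = 92610.00 mm³.
x_c = 304785.00/4590.00 = 66.40 mm; y_c = 92610.00/4590.00 = 20.18 mm.

x_c = 66.40 mm, y_c = 20.18 mm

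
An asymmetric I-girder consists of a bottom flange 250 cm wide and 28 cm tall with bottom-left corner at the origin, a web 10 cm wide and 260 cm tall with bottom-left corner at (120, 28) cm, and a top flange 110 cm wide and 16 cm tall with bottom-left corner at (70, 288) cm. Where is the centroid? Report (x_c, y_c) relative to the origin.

Part | A | x̄ᵢ | ȳᵢ | A·x̄ᵢ | A·ȳᵢ
bottom flange | 7000.00 | 125.00 | 14.00 | 875000.00 | 98000.00
web | 2600.00 | 125.00 | 158.00 | 325000.00 | 410800.00
top flange | 1760.00 | 125.00 | 296.00 | 220000.00 | 520960.00
Σ | 11360.00 |  |  | 1420000.00 | 1029760.00
x_c = 1420000.00 / 11360.00 = 125.00 cm
y_c = 1029760.00 / 11360.00 = 90.65 cm

x_c = 125.00 cm, y_c = 90.65 cm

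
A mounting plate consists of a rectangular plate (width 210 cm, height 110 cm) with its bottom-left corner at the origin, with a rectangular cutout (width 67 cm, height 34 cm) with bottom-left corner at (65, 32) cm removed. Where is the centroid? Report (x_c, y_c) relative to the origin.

x_c = 105.71 cm, y_c = 55.66 cm

Part | A | x̄ᵢ | ȳᵢ | A·x̄ᵢ | A·ȳᵢ
plate | 23100.00 | 105.00 | 55.00 | 2425500.00 | 1270500.00
hole | -2278.00 | 98.50 | 49.00 | -224383.00 | -111622.00
Σ | 20822.00 |  |  | 2201117.00 | 1158878.00
x_c = 2201117.00 / 20822.00 = 105.71 cm
y_c = 1158878.00 / 20822.00 = 55.66 cm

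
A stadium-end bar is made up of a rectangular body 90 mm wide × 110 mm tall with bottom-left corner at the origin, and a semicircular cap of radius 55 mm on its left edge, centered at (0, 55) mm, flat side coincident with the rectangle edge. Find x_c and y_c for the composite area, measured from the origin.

x_c = 22.84 mm, y_c = 55.00 mm

rectangular body: A = 90 × 110 = 9900.00, centroid at (45.00, 55.00).
semicircular end: A = ½π·55² = 4751.66, centroid at (-23.34, 55.00).
ΣA = 14651.66 mm²
ΣAx_c = (9900.00)(45.00) + (4751.66)(-23.34) = 334583.33 mm³
ΣAy_c = (9900.00)(55.00) + (4751.66)(55.00) = 805841.24 mm³
x_c = 334583.33 / 14651.66 = 22.84 mm
y_c = 805841.24 / 14651.66 = 55.00 mm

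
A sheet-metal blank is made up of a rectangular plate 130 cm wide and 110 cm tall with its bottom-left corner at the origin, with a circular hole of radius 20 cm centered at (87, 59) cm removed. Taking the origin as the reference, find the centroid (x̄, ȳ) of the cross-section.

Part | A | x̄ᵢ | ȳᵢ | A·x̄ᵢ | A·ȳᵢ
plate | 14300.00 | 65.00 | 55.00 | 929500.00 | 786500.00
hole | -1256.64 | 87.00 | 59.00 | -109327.42 | -74141.59
Σ | 13043.36 |  |  | 820172.58 | 712358.41
x̄ = 820172.58 / 13043.36 = 62.88 cm
ȳ = 712358.41 / 13043.36 = 54.61 cm

x̄ = 62.88 cm, ȳ = 54.61 cm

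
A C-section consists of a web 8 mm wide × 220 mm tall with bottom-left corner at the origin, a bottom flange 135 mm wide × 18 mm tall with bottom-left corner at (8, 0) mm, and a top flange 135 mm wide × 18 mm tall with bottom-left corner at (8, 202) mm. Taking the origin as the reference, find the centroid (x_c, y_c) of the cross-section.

web: A = 8 × 220 = 1760.00, centroid at (4.00, 110.00).
bottom flange: A = 135 × 18 = 2430.00, centroid at (75.50, 9.00).
top flange: A = 135 × 18 = 2430.00, centroid at (75.50, 211.00).
ΣA = 6620.00 mm²
ΣAx_c = (1760.00)(4.00) + (2430.00)(75.50) + (2430.00)(75.50) = 373970.00 mm³
ΣAy_c = (1760.00)(110.00) + (2430.00)(9.00) + (2430.00)(211.00) = 728200.00 mm³
x_c = 373970.00 / 6620.00 = 56.49 mm
y_c = 728200.00 / 6620.00 = 110.00 mm

x_c = 56.49 mm, y_c = 110.00 mm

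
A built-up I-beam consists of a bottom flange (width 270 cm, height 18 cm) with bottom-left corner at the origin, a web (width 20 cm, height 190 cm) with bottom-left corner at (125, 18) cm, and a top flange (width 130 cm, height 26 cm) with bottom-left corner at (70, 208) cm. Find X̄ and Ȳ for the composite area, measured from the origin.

X̄ = 135.00 cm, Ȳ = 101.34 cm

Part | A | x̄ᵢ | ȳᵢ | A·x̄ᵢ | A·ȳᵢ
bottom flange | 4860.00 | 135.00 | 9.00 | 656100.00 | 43740.00
web | 3800.00 | 135.00 | 113.00 | 513000.00 | 429400.00
top flange | 3380.00 | 135.00 | 221.00 | 456300.00 | 746980.00
Σ | 12040.00 |  |  | 1625400.00 | 1220120.00
X̄ = 1625400.00 / 12040.00 = 135.00 cm
Ȳ = 1220120.00 / 12040.00 = 101.34 cm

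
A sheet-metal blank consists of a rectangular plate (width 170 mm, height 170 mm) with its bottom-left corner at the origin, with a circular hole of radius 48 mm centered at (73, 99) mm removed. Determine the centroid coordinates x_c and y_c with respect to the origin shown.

plate: A = 170 × 170 = 28900.00, centroid at (85.00, 85.00).
hole: A = −π·48² = -7238.23, centroid at (73.00, 99.00).
ΣA = 21661.77 mm²
ΣAx_c = (28900.00)(85.00) + (-7238.23)(73.00) = 1928109.25 mm³
ΣAy_c = (28900.00)(85.00) + (-7238.23)(99.00) = 1739915.28 mm³
x_c = 1928109.25 / 21661.77 = 89.01 mm
y_c = 1739915.28 / 21661.77 = 80.32 mm

x_c = 89.01 mm, y_c = 80.32 mm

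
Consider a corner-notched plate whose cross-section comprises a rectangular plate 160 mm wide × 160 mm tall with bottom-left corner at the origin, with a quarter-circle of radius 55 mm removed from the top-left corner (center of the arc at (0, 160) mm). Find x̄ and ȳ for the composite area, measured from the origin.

plate: A = 160 × 160 = 25600.00, centroid at (80.00, 80.00).
removed quarter-circle: A = −¼π·55² = -2375.83, centroid at (23.34, 136.66).
ΣA = 23224.17 mm², ΣAx̄ = 1992541.67 mm³, ΣAȳ = 1723325.62 mm³.
x̄ = 1992541.67/23224.17 = 85.80 mm; ȳ = 1723325.62/23224.17 = 74.20 mm.

x̄ = 85.80 mm, ȳ = 74.20 mm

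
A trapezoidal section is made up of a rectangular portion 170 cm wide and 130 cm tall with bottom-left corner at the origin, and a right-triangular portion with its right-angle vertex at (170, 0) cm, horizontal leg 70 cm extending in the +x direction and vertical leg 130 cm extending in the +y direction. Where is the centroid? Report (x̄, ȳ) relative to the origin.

Part | A | x̄ᵢ | ȳᵢ | A·x̄ᵢ | A·ȳᵢ
rectangular portion | 22100.00 | 85.00 | 65.00 | 1878500.00 | 1436500.00
triangular portion | 4550.00 | 193.33 | 43.33 | 879666.67 | 197166.67
Σ | 26650.00 |  |  | 2758166.67 | 1633666.67
x̄ = 2758166.67 / 26650.00 = 103.50 cm
ȳ = 1633666.67 / 26650.00 = 61.30 cm

x̄ = 103.50 cm, ȳ = 61.30 cm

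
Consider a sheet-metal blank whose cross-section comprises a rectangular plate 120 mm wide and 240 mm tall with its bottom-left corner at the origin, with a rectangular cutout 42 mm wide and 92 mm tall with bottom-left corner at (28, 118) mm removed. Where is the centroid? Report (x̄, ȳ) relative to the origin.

Part | A | x̄ᵢ | ȳᵢ | A·x̄ᵢ | A·ȳᵢ
plate | 28800.00 | 60.00 | 120.00 | 1728000.00 | 3456000.00
hole | -3864.00 | 49.00 | 164.00 | -189336.00 | -633696.00
Σ | 24936.00 |  |  | 1538664.00 | 2822304.00
x̄ = 1538664.00 / 24936.00 = 61.70 mm
ȳ = 2822304.00 / 24936.00 = 113.18 mm

x̄ = 61.70 mm, ȳ = 113.18 mm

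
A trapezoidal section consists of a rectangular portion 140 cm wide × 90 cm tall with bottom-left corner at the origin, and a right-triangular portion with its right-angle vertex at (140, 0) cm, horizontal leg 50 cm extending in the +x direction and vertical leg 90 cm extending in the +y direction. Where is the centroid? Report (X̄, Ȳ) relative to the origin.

rectangular portion: A = 140 × 90 = 12600.00, centroid at (70.00, 45.00).
triangular portion: A = ½·50·90 = 2250.00, centroid at (156.67, 30.00).
ΣA = 14850.00 cm²
ΣAX̄ = (12600.00)(70.00) + (2250.00)(156.67) = 1234500.00 cm³
ΣAȲ = (12600.00)(45.00) + (2250.00)(30.00) = 634500.00 cm³
X̄ = 1234500.00 / 14850.00 = 83.13 cm
Ȳ = 634500.00 / 14850.00 = 42.73 cm

X̄ = 83.13 cm, Ȳ = 42.73 cm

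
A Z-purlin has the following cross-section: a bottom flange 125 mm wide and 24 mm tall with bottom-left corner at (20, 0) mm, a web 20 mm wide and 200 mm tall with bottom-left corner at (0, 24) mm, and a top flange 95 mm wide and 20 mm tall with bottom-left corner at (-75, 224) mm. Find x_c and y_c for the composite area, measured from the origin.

Part | A | x̄ᵢ | ȳᵢ | A·x̄ᵢ | A·ȳᵢ
bottom flange | 3000.00 | 82.50 | 12.00 | 247500.00 | 36000.00
web | 4000.00 | 10.00 | 124.00 | 40000.00 | 496000.00
top flange | 1900.00 | -27.50 | 234.00 | -52250.00 | 444600.00
Σ | 8900.00 |  |  | 235250.00 | 976600.00
x_c = 235250.00 / 8900.00 = 26.43 mm
y_c = 976600.00 / 8900.00 = 109.73 mm

x_c = 26.43 mm, y_c = 109.73 mm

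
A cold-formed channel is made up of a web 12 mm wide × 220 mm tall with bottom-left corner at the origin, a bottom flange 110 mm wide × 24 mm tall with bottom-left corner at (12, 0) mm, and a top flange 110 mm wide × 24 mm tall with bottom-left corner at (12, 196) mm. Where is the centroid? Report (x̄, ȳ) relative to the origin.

web: A = 12 × 220 = 2640.00, centroid at (6.00, 110.00).
bottom flange: A = 110 × 24 = 2640.00, centroid at (67.00, 12.00).
top flange: A = 110 × 24 = 2640.00, centroid at (67.00, 208.00).
ΣA = 7920.00 mm², ΣAx̄ = 369600.00 mm³, ΣAȳ = 871200.00 mm³.
x̄ = 369600.00/7920.00 = 46.67 mm; ȳ = 871200.00/7920.00 = 110.00 mm.

x̄ = 46.67 mm, ȳ = 110.00 mm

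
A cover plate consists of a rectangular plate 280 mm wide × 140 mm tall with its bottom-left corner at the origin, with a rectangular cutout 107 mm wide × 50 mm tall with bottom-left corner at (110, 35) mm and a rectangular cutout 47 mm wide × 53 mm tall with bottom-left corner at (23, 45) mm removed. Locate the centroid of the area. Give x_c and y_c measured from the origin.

plate: A = 280 × 140 = 39200.00, centroid at (140.00, 70.00).
hole 1: A = −(107 × 50) = -5350.00, centroid at (163.50, 60.00).
hole 2: A = −(47 × 53) = -2491.00, centroid at (46.50, 71.50).
ΣA = 31359.00 mm²
ΣAx_c = (39200.00)(140.00) + (-5350.00)(163.50) + (-2491.00)(46.50) = 4497443.50 mm³
ΣAy_c = (39200.00)(70.00) + (-5350.00)(60.00) + (-2491.00)(71.50) = 2244893.50 mm³
x_c = 4497443.50 / 31359.00 = 143.42 mm
y_c = 2244893.50 / 31359.00 = 71.59 mm

x_c = 143.42 mm, y_c = 71.59 mm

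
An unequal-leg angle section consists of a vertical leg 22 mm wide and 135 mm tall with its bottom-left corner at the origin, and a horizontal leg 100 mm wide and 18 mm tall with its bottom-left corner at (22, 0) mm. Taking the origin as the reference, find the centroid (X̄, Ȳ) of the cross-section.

vertical leg: A = 22 × 135 = 2970.00, centroid at (11.00, 67.50).
horizontal leg: A = 100 × 18 = 1800.00, centroid at (72.00, 9.00).
ΣA = 4770.00 mm²
ΣAX̄ = (2970.00)(11.00) + (1800.00)(72.00) = 162270.00 mm³
ΣAȲ = (2970.00)(67.50) + (1800.00)(9.00) = 216675.00 mm³
X̄ = 162270.00 / 4770.00 = 34.02 mm
Ȳ = 216675.00 / 4770.00 = 45.42 mm

X̄ = 34.02 mm, Ȳ = 45.42 mm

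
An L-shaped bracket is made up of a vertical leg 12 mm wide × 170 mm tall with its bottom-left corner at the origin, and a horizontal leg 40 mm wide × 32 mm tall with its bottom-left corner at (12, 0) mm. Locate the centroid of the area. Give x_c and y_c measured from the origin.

vertical leg: A = 12 × 170 = 2040.00, centroid at (6.00, 85.00).
horizontal leg: A = 40 × 32 = 1280.00, centroid at (32.00, 16.00).
ΣA = 3320.00 mm²
ΣAx_c = (2040.00)(6.00) + (1280.00)(32.00) = 53200.00 mm³
ΣAy_c = (2040.00)(85.00) + (1280.00)(16.00) = 193880.00 mm³
x_c = 53200.00 / 3320.00 = 16.02 mm
y_c = 193880.00 / 3320.00 = 58.40 mm

x_c = 16.02 mm, y_c = 58.40 mm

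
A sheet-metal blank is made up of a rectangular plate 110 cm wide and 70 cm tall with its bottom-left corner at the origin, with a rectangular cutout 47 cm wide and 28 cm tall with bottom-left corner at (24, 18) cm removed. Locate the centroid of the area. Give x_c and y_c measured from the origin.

Part | A | x̄ᵢ | ȳᵢ | A·x̄ᵢ | A·ȳᵢ
plate | 7700.00 | 55.00 | 35.00 | 423500.00 | 269500.00
hole | -1316.00 | 47.50 | 32.00 | -62510.00 | -42112.00
Σ | 6384.00 |  |  | 360990.00 | 227388.00
x_c = 360990.00 / 6384.00 = 56.55 cm
y_c = 227388.00 / 6384.00 = 35.62 cm

x_c = 56.55 cm, y_c = 35.62 cm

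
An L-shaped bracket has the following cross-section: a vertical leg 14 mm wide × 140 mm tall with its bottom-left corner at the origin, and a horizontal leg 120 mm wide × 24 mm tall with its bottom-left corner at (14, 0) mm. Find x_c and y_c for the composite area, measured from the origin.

Part | A | x̄ᵢ | ȳᵢ | A·x̄ᵢ | A·ȳᵢ
vertical leg | 1960.00 | 7.00 | 70.00 | 13720.00 | 137200.00
horizontal leg | 2880.00 | 74.00 | 12.00 | 213120.00 | 34560.00
Σ | 4840.00 |  |  | 226840.00 | 171760.00
x_c = 226840.00 / 4840.00 = 46.87 mm
y_c = 171760.00 / 4840.00 = 35.49 mm

x_c = 46.87 mm, y_c = 35.49 mm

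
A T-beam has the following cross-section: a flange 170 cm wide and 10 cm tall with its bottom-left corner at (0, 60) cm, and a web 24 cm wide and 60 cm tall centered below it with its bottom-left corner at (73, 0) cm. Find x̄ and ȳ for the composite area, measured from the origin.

x̄ = 85.00 cm, ȳ = 48.95 cm

web: A = 24 × 60 = 1440.00, centroid at (85.00, 30.00).
flange: A = 170 × 10 = 1700.00, centroid at (85.00, 65.00).
ΣA = 3140.00 cm²
ΣAx̄ = (1440.00)(85.00) + (1700.00)(85.00) = 266900.00 cm³
ΣAȳ = (1440.00)(30.00) + (1700.00)(65.00) = 153700.00 cm³
x̄ = 266900.00 / 3140.00 = 85.00 cm
ȳ = 153700.00 / 3140.00 = 48.95 cm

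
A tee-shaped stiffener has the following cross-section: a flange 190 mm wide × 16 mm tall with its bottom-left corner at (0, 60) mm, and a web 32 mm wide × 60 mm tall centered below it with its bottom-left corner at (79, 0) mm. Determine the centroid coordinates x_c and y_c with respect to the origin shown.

Part | A | x̄ᵢ | ȳᵢ | A·x̄ᵢ | A·ȳᵢ
web | 1920.00 | 95.00 | 30.00 | 182400.00 | 57600.00
flange | 3040.00 | 95.00 | 68.00 | 288800.00 | 206720.00
Σ | 4960.00 |  |  | 471200.00 | 264320.00
x_c = 471200.00 / 4960.00 = 95.00 mm
y_c = 264320.00 / 4960.00 = 53.29 mm

x_c = 95.00 mm, y_c = 53.29 mm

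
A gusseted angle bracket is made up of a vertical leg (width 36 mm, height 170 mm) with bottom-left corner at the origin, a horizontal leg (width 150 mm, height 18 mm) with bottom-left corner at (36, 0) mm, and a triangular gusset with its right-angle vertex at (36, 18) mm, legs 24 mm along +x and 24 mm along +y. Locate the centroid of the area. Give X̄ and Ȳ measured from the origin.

X̄ = 46.39 mm, Ȳ = 60.60 mm

Part | A | x̄ᵢ | ȳᵢ | A·x̄ᵢ | A·ȳᵢ
vertical leg | 6120.00 | 18.00 | 85.00 | 110160.00 | 520200.00
horizontal leg | 2700.00 | 111.00 | 9.00 | 299700.00 | 24300.00
gusset | 288.00 | 44.00 | 26.00 | 12672.00 | 7488.00
Σ | 9108.00 |  |  | 422532.00 | 551988.00
X̄ = 422532.00 / 9108.00 = 46.39 mm
Ȳ = 551988.00 / 9108.00 = 60.60 mm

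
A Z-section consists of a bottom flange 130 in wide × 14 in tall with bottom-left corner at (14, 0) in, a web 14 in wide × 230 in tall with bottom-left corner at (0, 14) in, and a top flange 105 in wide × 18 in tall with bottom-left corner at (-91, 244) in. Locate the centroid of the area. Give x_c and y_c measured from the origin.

bottom flange: A = 130 × 14 = 1820.00, centroid at (79.00, 7.00).
web: A = 14 × 230 = 3220.00, centroid at (7.00, 129.00).
top flange: A = 105 × 18 = 1890.00, centroid at (-38.50, 253.00).
ΣA = 6930.00 in², ΣAx_c = 93555.00 in³, ΣAy_c = 906290.00 in³.
x_c = 93555.00/6930.00 = 13.50 in; y_c = 906290.00/6930.00 = 130.78 in.

x_c = 13.50 in, y_c = 130.78 in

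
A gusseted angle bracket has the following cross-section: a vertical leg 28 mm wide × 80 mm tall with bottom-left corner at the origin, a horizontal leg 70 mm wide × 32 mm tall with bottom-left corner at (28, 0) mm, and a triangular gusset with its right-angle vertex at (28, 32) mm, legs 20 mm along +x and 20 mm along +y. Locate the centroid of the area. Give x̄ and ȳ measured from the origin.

x̄ = 38.34 mm, ȳ = 28.46 mm

vertical leg: A = 28 × 80 = 2240.00, centroid at (14.00, 40.00).
horizontal leg: A = 70 × 32 = 2240.00, centroid at (63.00, 16.00).
gusset: A = ½·20·20 = 200.00, centroid at (34.67, 38.67).
ΣA = 4680.00 mm²
ΣAx̄ = (2240.00)(14.00) + (2240.00)(63.00) + (200.00)(34.67) = 179413.33 mm³
ΣAȳ = (2240.00)(40.00) + (2240.00)(16.00) + (200.00)(38.67) = 133173.33 mm³
x̄ = 179413.33 / 4680.00 = 38.34 mm
ȳ = 133173.33 / 4680.00 = 28.46 mm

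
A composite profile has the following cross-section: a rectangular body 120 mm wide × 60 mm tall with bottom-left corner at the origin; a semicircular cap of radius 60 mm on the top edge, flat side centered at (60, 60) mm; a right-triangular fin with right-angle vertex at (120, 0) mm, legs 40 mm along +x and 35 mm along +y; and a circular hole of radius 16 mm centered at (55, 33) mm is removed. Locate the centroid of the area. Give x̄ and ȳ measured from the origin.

rectangular body: A = 120 × 60 = 7200.00, centroid at (60.00, 30.00).
semicircular top: A = ½π·60² = 5654.87, centroid at (60.00, 85.46).
triangular fin: A = ½·40·35 = 700.00, centroid at (133.33, 11.67).
hole: A = −π·16² = -804.25, centroid at (55.00, 33.00).
ΣA = 12750.62 mm²
ΣAx̄ = (7200.00)(60.00) + (5654.87)(60.00) + (700.00)(133.33) + (-804.25)(55.00) = 820391.72 mm³
ΣAȳ = (7200.00)(30.00) + (5654.87)(85.46) + (700.00)(11.67) + (-804.25)(33.00) = 680918.50 mm³
x̄ = 820391.72 / 12750.62 = 64.34 mm
ȳ = 680918.50 / 12750.62 = 53.40 mm

x̄ = 64.34 mm, ȳ = 53.40 mm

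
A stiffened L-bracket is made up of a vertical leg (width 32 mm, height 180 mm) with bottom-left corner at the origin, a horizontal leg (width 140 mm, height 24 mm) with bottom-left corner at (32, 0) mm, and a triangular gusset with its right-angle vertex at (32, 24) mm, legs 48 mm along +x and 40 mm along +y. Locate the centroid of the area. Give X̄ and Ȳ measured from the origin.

X̄ = 47.71 mm, Ȳ = 58.98 mm

vertical leg: A = 32 × 180 = 5760.00, centroid at (16.00, 90.00).
horizontal leg: A = 140 × 24 = 3360.00, centroid at (102.00, 12.00).
gusset: A = ½·48·40 = 960.00, centroid at (48.00, 37.33).
ΣA = 10080.00 mm², ΣAX̄ = 480960.00 mm³, ΣAȲ = 594560.00 mm³.
X̄ = 480960.00/10080.00 = 47.71 mm; Ȳ = 594560.00/10080.00 = 58.98 mm.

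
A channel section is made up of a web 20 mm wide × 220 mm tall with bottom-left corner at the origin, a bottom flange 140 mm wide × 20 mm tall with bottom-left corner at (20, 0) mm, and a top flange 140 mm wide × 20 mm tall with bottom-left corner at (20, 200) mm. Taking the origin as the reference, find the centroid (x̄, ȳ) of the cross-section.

web: A = 20 × 220 = 4400.00, centroid at (10.00, 110.00).
bottom flange: A = 140 × 20 = 2800.00, centroid at (90.00, 10.00).
top flange: A = 140 × 20 = 2800.00, centroid at (90.00, 210.00).
ΣA = 10000.00 mm², ΣAx̄ = 548000.00 mm³, ΣAȳ = 1100000.00 mm³.
x̄ = 548000.00/10000.00 = 54.80 mm; ȳ = 1100000.00/10000.00 = 110.00 mm.

x̄ = 54.80 mm, ȳ = 110.00 mm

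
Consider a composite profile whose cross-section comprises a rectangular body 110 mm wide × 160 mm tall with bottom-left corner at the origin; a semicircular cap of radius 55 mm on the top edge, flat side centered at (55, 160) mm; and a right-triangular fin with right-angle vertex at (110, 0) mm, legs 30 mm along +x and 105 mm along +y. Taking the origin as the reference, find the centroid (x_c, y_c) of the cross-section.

rectangular body: A = 110 × 160 = 17600.00, centroid at (55.00, 80.00).
semicircular top: A = ½π·55² = 4751.66, centroid at (55.00, 183.34).
triangular fin: A = ½·30·105 = 1575.00, centroid at (120.00, 35.00).
ΣA = 23926.66 mm²
ΣAx_c = (17600.00)(55.00) + (4751.66)(55.00) + (1575.00)(120.00) = 1418341.24 mm³
ΣAy_c = (17600.00)(80.00) + (4751.66)(183.34) + (1575.00)(35.00) = 2334307.09 mm³
x_c = 1418341.24 / 23926.66 = 59.28 mm
y_c = 2334307.09 / 23926.66 = 97.56 mm

x_c = 59.28 mm, y_c = 97.56 mm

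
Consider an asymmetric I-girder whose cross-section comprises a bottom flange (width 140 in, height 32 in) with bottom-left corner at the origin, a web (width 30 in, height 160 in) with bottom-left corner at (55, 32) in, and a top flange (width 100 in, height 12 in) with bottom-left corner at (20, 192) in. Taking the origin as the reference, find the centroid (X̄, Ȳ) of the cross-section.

bottom flange: A = 140 × 32 = 4480.00, centroid at (70.00, 16.00).
web: A = 30 × 160 = 4800.00, centroid at (70.00, 112.00).
top flange: A = 100 × 12 = 1200.00, centroid at (70.00, 198.00).
ΣA = 10480.00 in²
ΣAX̄ = (4480.00)(70.00) + (4800.00)(70.00) + (1200.00)(70.00) = 733600.00 in³
ΣAȲ = (4480.00)(16.00) + (4800.00)(112.00) + (1200.00)(198.00) = 846880.00 in³
X̄ = 733600.00 / 10480.00 = 70.00 in
Ȳ = 846880.00 / 10480.00 = 80.81 in

X̄ = 70.00 in, Ȳ = 80.81 in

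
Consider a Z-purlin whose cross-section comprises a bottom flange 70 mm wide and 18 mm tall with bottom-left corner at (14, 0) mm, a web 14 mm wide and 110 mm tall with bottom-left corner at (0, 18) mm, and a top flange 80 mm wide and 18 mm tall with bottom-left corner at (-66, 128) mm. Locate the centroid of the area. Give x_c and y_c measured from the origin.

x_c = 8.27 mm, y_c = 75.72 mm

bottom flange: A = 70 × 18 = 1260.00, centroid at (49.00, 9.00).
web: A = 14 × 110 = 1540.00, centroid at (7.00, 73.00).
top flange: A = 80 × 18 = 1440.00, centroid at (-26.00, 137.00).
ΣA = 4240.00 mm², ΣAx_c = 35080.00 mm³, ΣAy_c = 321040.00 mm³.
x_c = 35080.00/4240.00 = 8.27 mm; y_c = 321040.00/4240.00 = 75.72 mm.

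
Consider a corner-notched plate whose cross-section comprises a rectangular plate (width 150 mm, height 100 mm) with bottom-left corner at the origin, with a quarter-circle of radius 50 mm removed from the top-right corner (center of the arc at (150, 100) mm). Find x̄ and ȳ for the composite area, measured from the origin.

x̄ = 66.90 mm, ȳ = 45.67 mm

plate: A = 150 × 100 = 15000.00, centroid at (75.00, 50.00).
removed quarter-circle: A = −¼π·50² = -1963.50, centroid at (128.78, 78.78).
ΣA = 13036.50 mm²
ΣAx̄ = (15000.00)(75.00) + (-1963.50)(128.78) = 872142.36 mm³
ΣAȳ = (15000.00)(50.00) + (-1963.50)(78.78) = 595317.13 mm³
x̄ = 872142.36 / 13036.50 = 66.90 mm
ȳ = 595317.13 / 13036.50 = 45.67 mm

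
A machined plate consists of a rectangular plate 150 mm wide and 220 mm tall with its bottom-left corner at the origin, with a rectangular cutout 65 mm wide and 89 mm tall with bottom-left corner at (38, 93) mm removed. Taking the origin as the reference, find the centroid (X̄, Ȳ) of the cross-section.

X̄ = 75.96 mm, Ȳ = 104.15 mm

plate: A = 150 × 220 = 33000.00, centroid at (75.00, 110.00).
hole: A = −(65 × 89) = -5785.00, centroid at (70.50, 137.50).
ΣA = 27215.00 mm²
ΣAX̄ = (33000.00)(75.00) + (-5785.00)(70.50) = 2067157.50 mm³
ΣAȲ = (33000.00)(110.00) + (-5785.00)(137.50) = 2834562.50 mm³
X̄ = 2067157.50 / 27215.00 = 75.96 mm
Ȳ = 2834562.50 / 27215.00 = 104.15 mm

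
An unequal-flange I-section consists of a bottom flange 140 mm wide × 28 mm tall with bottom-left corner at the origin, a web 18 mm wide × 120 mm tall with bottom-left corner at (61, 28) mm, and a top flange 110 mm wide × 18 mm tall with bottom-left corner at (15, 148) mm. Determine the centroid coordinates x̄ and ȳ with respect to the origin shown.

x̄ = 70.00 mm, ȳ = 68.96 mm

bottom flange: A = 140 × 28 = 3920.00, centroid at (70.00, 14.00).
web: A = 18 × 120 = 2160.00, centroid at (70.00, 88.00).
top flange: A = 110 × 18 = 1980.00, centroid at (70.00, 157.00).
ΣA = 8060.00 mm²
ΣAx̄ = (3920.00)(70.00) + (2160.00)(70.00) + (1980.00)(70.00) = 564200.00 mm³
ΣAȳ = (3920.00)(14.00) + (2160.00)(88.00) + (1980.00)(157.00) = 555820.00 mm³
x̄ = 564200.00 / 8060.00 = 70.00 mm
ȳ = 555820.00 / 8060.00 = 68.96 mm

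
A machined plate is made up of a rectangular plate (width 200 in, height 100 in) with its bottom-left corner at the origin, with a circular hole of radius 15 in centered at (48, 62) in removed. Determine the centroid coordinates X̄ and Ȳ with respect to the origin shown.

X̄ = 101.91 in, Ȳ = 49.56 in

Part | A | x̄ᵢ | ȳᵢ | A·x̄ᵢ | A·ȳᵢ
plate | 20000.00 | 100.00 | 50.00 | 2000000.00 | 1000000.00
hole | -706.86 | 48.00 | 62.00 | -33929.20 | -43825.22
Σ | 19293.14 |  |  | 1966070.80 | 956174.78
X̄ = 1966070.80 / 19293.14 = 101.91 in
Ȳ = 956174.78 / 19293.14 = 49.56 in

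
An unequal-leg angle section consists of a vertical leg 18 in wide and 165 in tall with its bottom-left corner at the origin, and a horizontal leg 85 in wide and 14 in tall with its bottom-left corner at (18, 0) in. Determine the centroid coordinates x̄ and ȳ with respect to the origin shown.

vertical leg: A = 18 × 165 = 2970.00, centroid at (9.00, 82.50).
horizontal leg: A = 85 × 14 = 1190.00, centroid at (60.50, 7.00).
ΣA = 4160.00 in²
ΣAx̄ = (2970.00)(9.00) + (1190.00)(60.50) = 98725.00 in³
ΣAȳ = (2970.00)(82.50) + (1190.00)(7.00) = 253355.00 in³
x̄ = 98725.00 / 4160.00 = 23.73 in
ȳ = 253355.00 / 4160.00 = 60.90 in

x̄ = 23.73 in, ȳ = 60.90 in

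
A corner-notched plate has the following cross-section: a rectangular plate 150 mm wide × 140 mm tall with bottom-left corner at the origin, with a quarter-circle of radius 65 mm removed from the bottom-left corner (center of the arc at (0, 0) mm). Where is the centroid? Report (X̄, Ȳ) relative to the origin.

X̄ = 83.90 mm, Ȳ = 77.96 mm

Part | A | x̄ᵢ | ȳᵢ | A·x̄ᵢ | A·ȳᵢ
plate | 21000.00 | 75.00 | 70.00 | 1575000.00 | 1470000.00
removed quarter-circle | -3318.31 | 27.59 | 27.59 | -91541.67 | -91541.67
Σ | 17681.69 |  |  | 1483458.33 | 1378458.33
X̄ = 1483458.33 / 17681.69 = 83.90 mm
Ȳ = 1378458.33 / 17681.69 = 77.96 mm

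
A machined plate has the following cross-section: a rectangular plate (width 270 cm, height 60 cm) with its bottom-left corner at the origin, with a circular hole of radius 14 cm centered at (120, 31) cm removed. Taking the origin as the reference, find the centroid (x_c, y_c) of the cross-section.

plate: A = 270 × 60 = 16200.00, centroid at (135.00, 30.00).
hole: A = −π·14² = -615.75, centroid at (120.00, 31.00).
ΣA = 15584.25 cm²
ΣAx_c = (16200.00)(135.00) + (-615.75)(120.00) = 2113109.74 cm³
ΣAy_c = (16200.00)(30.00) + (-615.75)(31.00) = 466911.68 cm³
x_c = 2113109.74 / 15584.25 = 135.59 cm
y_c = 466911.68 / 15584.25 = 29.96 cm

x_c = 135.59 cm, y_c = 29.96 cm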